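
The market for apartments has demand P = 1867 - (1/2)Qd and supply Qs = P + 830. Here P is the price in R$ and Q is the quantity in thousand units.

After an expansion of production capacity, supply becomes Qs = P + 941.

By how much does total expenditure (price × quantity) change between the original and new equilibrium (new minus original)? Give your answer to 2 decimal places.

Initially, 3734 - 2P = P + 830, so 2904 = 3P and P = 968, Q = 1798.
With the change applied: demand Qd = 3734 - 2P, supply Qs = P + 941.
Setting them equal: 3734 - 2P = P + 941 → 2793 = 3P, so P = 931 and Q = 1872.
Expenditure moves from 968×1798 = 1740464 to 931×1872 = 1742832; change = +2368.00.

+2368.00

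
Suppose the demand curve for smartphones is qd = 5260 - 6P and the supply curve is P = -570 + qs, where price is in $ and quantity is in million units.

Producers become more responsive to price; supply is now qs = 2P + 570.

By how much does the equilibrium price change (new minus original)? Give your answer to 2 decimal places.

Before the shock: 5260 - 6P = P + 570 ⇒ 4690 = 7P ⇒ P = 670, q = 1240.
The new curves are qd = 5260 - 6P (demand) and qs = 2P + 570 (supply).
Equate the new curves: 5260 - 6P = 2P + 570, giving 4690 = 8P, P = 586.25, q = 1742.5.
ΔP = 586.25 − 670 = -83.75.

-83.75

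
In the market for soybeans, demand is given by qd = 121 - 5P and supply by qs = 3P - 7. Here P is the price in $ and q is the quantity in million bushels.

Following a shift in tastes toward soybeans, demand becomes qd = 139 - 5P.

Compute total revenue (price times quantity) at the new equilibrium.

871.4375

Initially, 121 - 5P = 3P - 7, so 128 = 8P and P = 16, q = 41.
The shock moves the curves to qd = 139 - 5P and qs = 3P - 7.
New equilibrium: 139 - 5P = 3P - 7 ⇒ 146 = 8P ⇒ P = 18.25, q = 47.75.
New expenditure = 18.25 × 47.75 = 871.4375.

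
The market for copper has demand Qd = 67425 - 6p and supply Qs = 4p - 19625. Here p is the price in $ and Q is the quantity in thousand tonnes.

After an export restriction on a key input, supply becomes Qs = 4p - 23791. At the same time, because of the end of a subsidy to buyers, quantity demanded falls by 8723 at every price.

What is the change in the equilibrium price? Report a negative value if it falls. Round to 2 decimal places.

-455.70

Initially, 67425 - 6p = 4p - 19625, so 87050 = 10p and p = 8705, Q = 15195.
The shock moves the curves to Qd = 58702 - 6p and Qs = 4p - 23791.
Setting them equal: 58702 - 6p = 4p - 23791 → 82493 = 10p, so p = 8249.3 and Q = 9206.2.
Δp = 8249.3 − 8705 = -455.70.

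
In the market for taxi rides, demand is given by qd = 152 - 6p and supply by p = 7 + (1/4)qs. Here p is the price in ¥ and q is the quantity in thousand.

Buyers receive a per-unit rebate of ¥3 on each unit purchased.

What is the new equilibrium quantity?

Solve the original market: 152 - 6p = 4p - 28, hence p = 18 and q = 44.
Since buyers' out-of-pocket price is the market price minus the rebate, the effective demand curve becomes qd = 170 - 6p.
Setting them equal: 170 - 6p = 4p - 28 → 198 = 10p, so p = 19.8 and q = 51.2.

51.2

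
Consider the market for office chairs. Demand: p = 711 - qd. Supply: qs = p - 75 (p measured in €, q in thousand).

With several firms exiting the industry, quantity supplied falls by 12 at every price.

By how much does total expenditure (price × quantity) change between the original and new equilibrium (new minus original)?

Original equilibrium: 711 - p = p - 75 gives 786 = 2p, so p = 393 and q = 318.
With the change applied: demand qd = 711 - p, supply qs = p - 87.
Equate the new curves: 711 - p = p - 87, giving 798 = 2p, p = 399, q = 312.
Expenditure moves from 393×318 = 124974 to 399×312 = 124488; change = -486.

-486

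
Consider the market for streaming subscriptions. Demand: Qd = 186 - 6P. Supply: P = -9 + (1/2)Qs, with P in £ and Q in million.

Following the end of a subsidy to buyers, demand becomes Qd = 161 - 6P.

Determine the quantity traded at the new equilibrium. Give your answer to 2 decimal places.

53.75

Solve the original market: 186 - 6P = 2P + 18, hence P = 21 and Q = 60.
The new curves are Qd = 161 - 6P (demand) and Qs = 2P + 18 (supply).
Setting them equal: 161 - 6P = 2P + 18 → 143 = 8P, so P = 17.875 and Q = 53.75.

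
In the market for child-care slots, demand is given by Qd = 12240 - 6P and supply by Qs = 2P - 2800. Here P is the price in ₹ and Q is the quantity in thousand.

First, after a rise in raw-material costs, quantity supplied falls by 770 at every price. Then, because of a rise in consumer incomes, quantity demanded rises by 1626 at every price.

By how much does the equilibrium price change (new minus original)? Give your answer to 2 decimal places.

Initially, 12240 - 6P = 2P - 2800, so 15040 = 8P and P = 1880, Q = 960.
The shock moves the curves to Qd = 13866 - 6P and Qs = 2P - 3570.
Equate the new curves: 13866 - 6P = 2P - 3570, giving 17436 = 8P, P = 2179.5, Q = 789.
ΔP = 2179.5 − 1880 = +299.50.

+299.50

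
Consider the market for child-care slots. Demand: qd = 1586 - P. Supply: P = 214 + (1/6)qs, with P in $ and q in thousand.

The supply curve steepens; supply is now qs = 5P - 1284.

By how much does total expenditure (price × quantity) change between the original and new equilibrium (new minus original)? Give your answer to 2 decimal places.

Original equilibrium: 1586 - P = 6P - 1284 gives 2870 = 7P, so P = 410 and q = 1176.
The shock moves the curves to qd = 1586 - P and qs = 5P - 1284.
Setting them equal: 1586 - P = 5P - 1284 → 2870 = 6P, so P = 1435/3 ≈ 478.3333 and q = 3323/3 ≈ 1107.6667.
Expenditure moves from 410×1176 = 482160 to 478.3333×1107.6667 = 529833.8889; change = +47673.89.

+47673.89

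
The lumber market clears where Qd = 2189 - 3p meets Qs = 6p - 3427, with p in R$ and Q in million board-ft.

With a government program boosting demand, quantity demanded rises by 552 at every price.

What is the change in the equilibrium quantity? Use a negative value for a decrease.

+368

Initially, 2189 - 3p = 6p - 3427, so 5616 = 9p and p = 624, Q = 317.
With the change applied: demand Qd = 2741 - 3p, supply Qs = 6p - 3427.
Setting them equal: 2741 - 3p = 6p - 3427 → 6168 = 9p, so p = 2056/3 ≈ 685.3333 and Q = 685.
ΔQ = 685 − 317 = +368.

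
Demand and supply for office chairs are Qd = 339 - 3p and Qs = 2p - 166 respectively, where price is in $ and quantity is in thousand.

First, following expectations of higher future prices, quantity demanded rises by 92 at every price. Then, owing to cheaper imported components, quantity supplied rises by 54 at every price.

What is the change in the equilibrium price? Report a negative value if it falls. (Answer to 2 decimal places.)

Initially, 339 - 3p = 2p - 166, so 505 = 5p and p = 101, Q = 36.
After the shift, demand is Qd = 431 - 3p and supply is Qs = 2p - 112.
Setting them equal: 431 - 3p = 2p - 112 → 543 = 5p, so p = 108.6 and Q = 105.2.
Δp = 108.6 − 101 = +7.60.

+7.60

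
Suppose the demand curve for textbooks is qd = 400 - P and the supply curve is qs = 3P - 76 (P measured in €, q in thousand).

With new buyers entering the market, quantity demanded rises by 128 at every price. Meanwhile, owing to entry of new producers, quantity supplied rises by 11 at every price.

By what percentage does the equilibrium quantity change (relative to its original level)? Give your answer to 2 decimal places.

Original equilibrium: 400 - P = 3P - 76 gives 476 = 4P, so P = 119 and q = 281.
The new curves are qd = 528 - P (demand) and qs = 3P - 65 (supply).
Setting them equal: 528 - P = 3P - 65 → 593 = 4P, so P = 148.25 and q = 379.75.
%Δq = (379.75 − 281) / 281 × 100 = +35.14%.

+35.14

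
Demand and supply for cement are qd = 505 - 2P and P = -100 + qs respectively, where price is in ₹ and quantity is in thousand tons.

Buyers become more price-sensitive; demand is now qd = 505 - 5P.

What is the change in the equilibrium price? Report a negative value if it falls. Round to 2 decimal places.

-67.50

Before the shock: 505 - 2P = P + 100 ⇒ 405 = 3P ⇒ P = 135, q = 235.
The shock moves the curves to qd = 505 - 5P and qs = P + 100.
Setting them equal: 505 - 5P = P + 100 → 405 = 6P, so P = 67.5 and q = 167.5.
ΔP = 67.5 − 135 = -67.50.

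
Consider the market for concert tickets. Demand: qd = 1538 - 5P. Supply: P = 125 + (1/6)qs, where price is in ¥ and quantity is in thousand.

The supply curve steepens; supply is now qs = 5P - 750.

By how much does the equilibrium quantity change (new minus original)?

Original equilibrium: 1538 - 5P = 6P - 750 gives 2288 = 11P, so P = 208 and q = 498.
With the change applied: demand qd = 1538 - 5P, supply qs = 5P - 750.
New equilibrium: 1538 - 5P = 5P - 750 ⇒ 2288 = 10P ⇒ P = 228.8, q = 394.
Δq = 394 − 498 = -104.

-104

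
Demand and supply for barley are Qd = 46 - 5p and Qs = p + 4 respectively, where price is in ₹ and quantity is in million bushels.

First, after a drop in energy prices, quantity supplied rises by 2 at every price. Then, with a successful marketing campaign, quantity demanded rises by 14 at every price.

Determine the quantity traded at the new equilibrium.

Before the shock: 46 - 5p = p + 4 ⇒ 42 = 6p ⇒ p = 7, Q = 11.
The shock moves the curves to Qd = 60 - 5p and Qs = p + 6.
Clearing the new market: 60 - 5p = p + 6, so p = 9 and Q = 15.

15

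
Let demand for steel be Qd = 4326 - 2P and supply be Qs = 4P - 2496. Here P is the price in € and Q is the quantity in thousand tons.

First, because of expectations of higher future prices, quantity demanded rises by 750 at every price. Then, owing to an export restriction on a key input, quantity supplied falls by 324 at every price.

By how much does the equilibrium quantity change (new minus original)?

Solve the original market: 4326 - 2P = 4P - 2496, hence P = 1137 and Q = 2052.
The shock moves the curves to Qd = 5076 - 2P and Qs = 4P - 2820.
Equate the new curves: 5076 - 2P = 4P - 2820, giving 7896 = 6P, P = 1316, Q = 2444.
ΔQ = 2444 − 2052 = +392.

+392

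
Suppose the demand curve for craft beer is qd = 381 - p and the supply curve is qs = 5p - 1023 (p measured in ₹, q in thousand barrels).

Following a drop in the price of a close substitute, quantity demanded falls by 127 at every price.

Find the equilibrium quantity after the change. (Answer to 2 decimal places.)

Initially, 381 - p = 5p - 1023, so 1404 = 6p and p = 234, q = 147.
After the shift, demand is qd = 254 - p and supply is qs = 5p - 1023.
Clearing the new market: 254 - p = 5p - 1023, so p = 1277/6 ≈ 212.8333 and q = 247/6 ≈ 41.1667.

41.17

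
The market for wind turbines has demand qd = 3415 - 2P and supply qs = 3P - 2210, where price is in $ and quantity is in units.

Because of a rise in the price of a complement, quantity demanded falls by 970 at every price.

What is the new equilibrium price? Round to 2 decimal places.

Original equilibrium: 3415 - 2P = 3P - 2210 gives 5625 = 5P, so P = 1125 and q = 1165.
With the change applied: demand qd = 2445 - 2P, supply qs = 3P - 2210.
New equilibrium: 2445 - 2P = 3P - 2210 ⇒ 4655 = 5P ⇒ P = 931, q = 583.

931.00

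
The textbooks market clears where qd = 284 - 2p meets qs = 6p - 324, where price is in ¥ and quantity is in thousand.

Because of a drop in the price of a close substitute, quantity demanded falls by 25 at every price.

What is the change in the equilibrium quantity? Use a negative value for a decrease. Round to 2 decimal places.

-18.75

Original equilibrium: 284 - 2p = 6p - 324 gives 608 = 8p, so p = 76 and q = 132.
The shock moves the curves to qd = 259 - 2p and qs = 6p - 324.
Clearing the new market: 259 - 2p = 6p - 324, so p = 72.875 and q = 113.25.
Δq = 113.25 − 132 = -18.75.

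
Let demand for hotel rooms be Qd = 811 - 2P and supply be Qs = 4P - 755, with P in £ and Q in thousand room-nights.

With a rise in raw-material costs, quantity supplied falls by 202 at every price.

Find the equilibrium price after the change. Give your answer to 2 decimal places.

Before the shock: 811 - 2P = 4P - 755 ⇒ 1566 = 6P ⇒ P = 261, Q = 289.
The shock moves the curves to Qd = 811 - 2P and Qs = 4P - 957.
Equate the new curves: 811 - 2P = 4P - 957, giving 1768 = 6P, P = 884/3 ≈ 294.6667, Q = 665/3 ≈ 221.6667.

294.67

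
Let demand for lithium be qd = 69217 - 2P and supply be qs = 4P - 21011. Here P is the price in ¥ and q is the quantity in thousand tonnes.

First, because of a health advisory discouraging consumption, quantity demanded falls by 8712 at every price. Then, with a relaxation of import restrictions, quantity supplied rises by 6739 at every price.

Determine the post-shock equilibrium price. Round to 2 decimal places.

12462.83

Solve the original market: 69217 - 2P = 4P - 21011, hence P = 15038 and q = 39141.
The shock moves the curves to qd = 60505 - 2P and qs = 4P - 14272.
New equilibrium: 60505 - 2P = 4P - 14272 ⇒ 74777 = 6P ⇒ P = 74777/6 ≈ 12462.8333, q = 106738/3 ≈ 35579.3333.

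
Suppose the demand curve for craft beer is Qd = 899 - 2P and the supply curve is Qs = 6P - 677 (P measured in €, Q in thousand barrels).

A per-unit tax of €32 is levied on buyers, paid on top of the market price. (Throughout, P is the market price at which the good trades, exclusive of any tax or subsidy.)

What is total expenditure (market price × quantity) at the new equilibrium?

86373

Original equilibrium: 899 - 2P = 6P - 677 gives 1576 = 8P, so P = 197 and Q = 505.
Since buyers pay the price plus the tax, the effective demand curve becomes Qd = 835 - 2P.
Setting them equal: 835 - 2P = 6P - 677 → 1512 = 8P, so P = 189 and Q = 457.
New expenditure = 189 × 457 = 86373.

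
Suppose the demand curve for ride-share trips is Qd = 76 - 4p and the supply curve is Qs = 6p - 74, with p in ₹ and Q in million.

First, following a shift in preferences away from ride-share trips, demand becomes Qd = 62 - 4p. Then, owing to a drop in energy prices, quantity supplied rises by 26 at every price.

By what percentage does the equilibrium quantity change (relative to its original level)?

Solve the original market: 76 - 4p = 6p - 74, hence p = 15 and Q = 16.
The new curves are Qd = 62 - 4p (demand) and Qs = 6p - 48 (supply).
Setting them equal: 62 - 4p = 6p - 48 → 110 = 10p, so p = 11 and Q = 18.
%ΔQ = (18 − 16) / 16 × 100 = +12.5%.

+12.5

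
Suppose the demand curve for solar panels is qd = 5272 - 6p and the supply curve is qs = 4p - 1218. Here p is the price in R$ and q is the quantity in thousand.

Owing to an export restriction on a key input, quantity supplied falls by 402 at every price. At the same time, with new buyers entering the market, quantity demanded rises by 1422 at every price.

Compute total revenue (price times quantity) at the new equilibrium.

1418035.84

Initially, 5272 - 6p = 4p - 1218, so 6490 = 10p and p = 649, q = 1378.
The shock moves the curves to qd = 6694 - 6p and qs = 4p - 1620.
Clearing the new market: 6694 - 6p = 4p - 1620, so p = 831.4 and q = 1705.6.
New expenditure = 831.4 × 1705.6 = 1418035.84.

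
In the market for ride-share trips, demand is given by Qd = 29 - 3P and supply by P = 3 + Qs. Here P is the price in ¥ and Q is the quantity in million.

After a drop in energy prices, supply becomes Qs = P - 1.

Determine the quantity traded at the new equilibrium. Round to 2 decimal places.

Solve the original market: 29 - 3P = P - 3, hence P = 8 and Q = 5.
The shock moves the curves to Qd = 29 - 3P and Qs = P - 1.
Setting them equal: 29 - 3P = P - 1 → 30 = 4P, so P = 7.5 and Q = 6.5.

6.50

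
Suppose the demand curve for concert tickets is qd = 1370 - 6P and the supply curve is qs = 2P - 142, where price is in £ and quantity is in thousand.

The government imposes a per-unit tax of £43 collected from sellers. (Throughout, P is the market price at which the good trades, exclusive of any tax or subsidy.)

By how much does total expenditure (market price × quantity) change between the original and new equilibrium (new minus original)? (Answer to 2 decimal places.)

Original equilibrium: 1370 - 6P = 2P - 142 gives 1512 = 8P, so P = 189 and q = 236.
Since sellers keep the price net of the tax, the effective supply curve becomes qs = 2P - 228.
Setting them equal: 1370 - 6P = 2P - 228 → 1598 = 8P, so P = 199.75 and q = 171.5.
Expenditure moves from 189×236 = 44604 to 199.75×171.5 = 34257.125; change = -10346.88.

-10346.88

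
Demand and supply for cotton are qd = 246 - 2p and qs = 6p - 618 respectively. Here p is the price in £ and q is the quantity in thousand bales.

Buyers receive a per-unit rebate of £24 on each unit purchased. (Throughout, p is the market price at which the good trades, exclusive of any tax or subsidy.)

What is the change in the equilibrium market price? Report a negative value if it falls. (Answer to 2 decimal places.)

+6.00

Before the shock: 246 - 2p = 6p - 618 ⇒ 864 = 8p ⇒ p = 108, q = 30.
Since buyers' out-of-pocket price is the market price minus the rebate, the effective demand curve becomes qd = 294 - 2p.
Equate the new curves: 294 - 2p = 6p - 618, giving 912 = 8p, p = 114, q = 66.
Δp = 114 − 108 = +6.00.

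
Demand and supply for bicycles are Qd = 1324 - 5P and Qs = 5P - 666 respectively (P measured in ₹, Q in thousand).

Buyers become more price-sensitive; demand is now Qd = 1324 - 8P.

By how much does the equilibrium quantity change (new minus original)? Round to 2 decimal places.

-229.62

Original equilibrium: 1324 - 5P = 5P - 666 gives 1990 = 10P, so P = 199 and Q = 329.
After the shift, demand is Qd = 1324 - 8P and supply is Qs = 5P - 666.
Clearing the new market: 1324 - 8P = 5P - 666, so P = 1990/13 ≈ 153.0769 and Q = 1292/13 ≈ 99.3846.
ΔQ = 99.3846 − 329 = -229.62.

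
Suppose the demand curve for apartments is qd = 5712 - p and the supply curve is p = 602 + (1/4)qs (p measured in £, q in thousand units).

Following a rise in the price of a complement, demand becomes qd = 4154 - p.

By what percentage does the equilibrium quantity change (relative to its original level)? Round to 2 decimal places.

-30.49

Original equilibrium: 5712 - p = 4p - 2408 gives 8120 = 5p, so p = 1624 and q = 4088.
The new curves are qd = 4154 - p (demand) and qs = 4p - 2408 (supply).
Clearing the new market: 4154 - p = 4p - 2408, so p = 1312.4 and q = 2841.6.
%Δq = (2841.6 − 4088) / 4088 × 100 = -30.49%.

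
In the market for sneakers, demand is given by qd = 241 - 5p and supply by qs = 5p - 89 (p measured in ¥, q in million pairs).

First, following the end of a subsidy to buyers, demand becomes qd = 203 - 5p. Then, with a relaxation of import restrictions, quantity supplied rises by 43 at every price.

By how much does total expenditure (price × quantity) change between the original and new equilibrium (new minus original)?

Original equilibrium: 241 - 5p = 5p - 89 gives 330 = 10p, so p = 33 and q = 76.
With the change applied: demand qd = 203 - 5p, supply qs = 5p - 46.
Setting them equal: 203 - 5p = 5p - 46 → 249 = 10p, so p = 24.9 and q = 78.5.
Expenditure moves from 33×76 = 2508 to 24.9×78.5 = 1954.65; change = -553.35.

-553.35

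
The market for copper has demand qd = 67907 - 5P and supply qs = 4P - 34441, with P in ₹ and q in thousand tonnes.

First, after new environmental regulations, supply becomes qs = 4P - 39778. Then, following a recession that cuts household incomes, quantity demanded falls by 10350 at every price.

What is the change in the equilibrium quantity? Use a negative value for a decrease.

Initially, 67907 - 5P = 4P - 34441, so 102348 = 9P and P = 11372, q = 11047.
The shock moves the curves to qd = 57557 - 5P and qs = 4P - 39778.
Setting them equal: 57557 - 5P = 4P - 39778 → 97335 = 9P, so P = 10815 and q = 3482.
Δq = 3482 − 11047 = -7565.

-7565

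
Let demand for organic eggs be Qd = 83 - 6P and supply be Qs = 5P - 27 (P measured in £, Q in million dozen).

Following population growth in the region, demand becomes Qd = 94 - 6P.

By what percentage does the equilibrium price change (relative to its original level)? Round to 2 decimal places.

Solve the original market: 83 - 6P = 5P - 27, hence P = 10 and Q = 23.
The new curves are Qd = 94 - 6P (demand) and Qs = 5P - 27 (supply).
New equilibrium: 94 - 6P = 5P - 27 ⇒ 121 = 11P ⇒ P = 11, Q = 28.
%ΔP = (11 − 10) / 10 × 100 = +10.00%.

+10.00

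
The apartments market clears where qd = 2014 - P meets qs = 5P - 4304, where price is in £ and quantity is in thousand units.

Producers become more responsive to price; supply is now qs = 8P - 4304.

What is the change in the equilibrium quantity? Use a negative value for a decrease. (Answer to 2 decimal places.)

+351.00

Initially, 2014 - P = 5P - 4304, so 6318 = 6P and P = 1053, q = 961.
The new curves are qd = 2014 - P (demand) and qs = 8P - 4304 (supply).
New equilibrium: 2014 - P = 8P - 4304 ⇒ 6318 = 9P ⇒ P = 702, q = 1312.
Δq = 1312 − 961 = +351.00.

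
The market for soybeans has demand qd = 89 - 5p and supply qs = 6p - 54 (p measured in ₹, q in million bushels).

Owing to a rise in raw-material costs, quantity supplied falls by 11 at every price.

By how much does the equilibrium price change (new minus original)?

+1

Original equilibrium: 89 - 5p = 6p - 54 gives 143 = 11p, so p = 13 and q = 24.
The new curves are qd = 89 - 5p (demand) and qs = 6p - 65 (supply).
Equate the new curves: 89 - 5p = 6p - 65, giving 154 = 11p, p = 14, q = 19.
Δp = 14 − 13 = +1.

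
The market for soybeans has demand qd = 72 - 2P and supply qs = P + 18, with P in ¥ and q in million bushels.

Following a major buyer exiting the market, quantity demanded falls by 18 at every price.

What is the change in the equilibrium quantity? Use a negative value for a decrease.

Solve the original market: 72 - 2P = P + 18, hence P = 18 and q = 36.
After the shift, demand is qd = 54 - 2P and supply is qs = P + 18.
Clearing the new market: 54 - 2P = P + 18, so P = 12 and q = 30.
Δq = 30 − 36 = -6.

-6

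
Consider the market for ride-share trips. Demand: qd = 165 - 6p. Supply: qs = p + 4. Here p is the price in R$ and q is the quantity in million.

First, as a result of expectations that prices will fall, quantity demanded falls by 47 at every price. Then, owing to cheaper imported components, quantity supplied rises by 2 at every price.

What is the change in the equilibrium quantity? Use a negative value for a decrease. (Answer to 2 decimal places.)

Original equilibrium: 165 - 6p = p + 4 gives 161 = 7p, so p = 23 and q = 27.
With the change applied: demand qd = 118 - 6p, supply qs = p + 6.
Equate the new curves: 118 - 6p = p + 6, giving 112 = 7p, p = 16, q = 22.
Δq = 22 − 27 = -5.00.

-5.00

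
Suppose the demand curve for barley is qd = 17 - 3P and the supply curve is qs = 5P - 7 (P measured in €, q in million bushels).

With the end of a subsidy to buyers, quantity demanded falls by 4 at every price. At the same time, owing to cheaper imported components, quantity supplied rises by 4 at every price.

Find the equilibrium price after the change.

Initially, 17 - 3P = 5P - 7, so 24 = 8P and P = 3, q = 8.
With the change applied: demand qd = 13 - 3P, supply qs = 5P - 3.
Setting them equal: 13 - 3P = 5P - 3 → 16 = 8P, so P = 2 and q = 7.

2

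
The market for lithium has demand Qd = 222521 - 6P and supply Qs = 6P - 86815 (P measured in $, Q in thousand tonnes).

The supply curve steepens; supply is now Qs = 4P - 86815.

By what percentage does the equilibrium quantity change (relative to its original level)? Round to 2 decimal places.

Before the shock: 222521 - 6P = 6P - 86815 ⇒ 309336 = 12P ⇒ P = 25778, Q = 67853.
With the change applied: demand Qd = 222521 - 6P, supply Qs = 4P - 86815.
Equate the new curves: 222521 - 6P = 4P - 86815, giving 309336 = 10P, P = 30933.6, Q = 36919.4.
%ΔQ = (36919.4 − 67853) / 67853 × 100 = -45.59%.

-45.59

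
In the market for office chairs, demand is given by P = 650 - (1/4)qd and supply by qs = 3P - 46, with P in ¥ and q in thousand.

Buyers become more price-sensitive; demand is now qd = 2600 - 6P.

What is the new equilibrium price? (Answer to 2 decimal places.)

294.00

Before the shock: 2600 - 4P = 3P - 46 ⇒ 2646 = 7P ⇒ P = 378, q = 1088.
With the change applied: demand qd = 2600 - 6P, supply qs = 3P - 46.
Equate the new curves: 2600 - 6P = 3P - 46, giving 2646 = 9P, P = 294, q = 836.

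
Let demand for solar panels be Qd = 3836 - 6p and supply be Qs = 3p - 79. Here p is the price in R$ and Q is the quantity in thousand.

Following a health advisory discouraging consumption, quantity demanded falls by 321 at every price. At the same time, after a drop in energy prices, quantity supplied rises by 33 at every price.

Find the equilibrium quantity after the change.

1141

Solve the original market: 3836 - 6p = 3p - 79, hence p = 435 and Q = 1226.
The new curves are Qd = 3515 - 6p (demand) and Qs = 3p - 46 (supply).
Equate the new curves: 3515 - 6p = 3p - 46, giving 3561 = 9p, p = 1187/3 ≈ 395.6667, Q = 1141.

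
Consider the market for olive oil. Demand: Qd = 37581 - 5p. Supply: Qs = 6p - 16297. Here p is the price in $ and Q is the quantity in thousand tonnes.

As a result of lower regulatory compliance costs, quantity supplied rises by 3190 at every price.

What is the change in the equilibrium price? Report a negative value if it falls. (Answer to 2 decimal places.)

Initially, 37581 - 5p = 6p - 16297, so 53878 = 11p and p = 4898, Q = 13091.
The new curves are Qd = 37581 - 5p (demand) and Qs = 6p - 13107 (supply).
Equate the new curves: 37581 - 5p = 6p - 13107, giving 50688 = 11p, p = 4608, Q = 14541.
Δp = 4608 − 4898 = -290.00.

-290.00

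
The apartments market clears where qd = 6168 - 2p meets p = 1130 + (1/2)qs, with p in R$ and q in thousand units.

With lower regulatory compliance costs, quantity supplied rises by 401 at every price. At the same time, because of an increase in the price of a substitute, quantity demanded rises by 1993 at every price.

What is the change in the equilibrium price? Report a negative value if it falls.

Original equilibrium: 6168 - 2p = 2p - 2260 gives 8428 = 4p, so p = 2107 and q = 1954.
The shock moves the curves to qd = 8161 - 2p and qs = 2p - 1859.
Equate the new curves: 8161 - 2p = 2p - 1859, giving 10020 = 4p, p = 2505, q = 3151.
Δp = 2505 − 2107 = +398.

+398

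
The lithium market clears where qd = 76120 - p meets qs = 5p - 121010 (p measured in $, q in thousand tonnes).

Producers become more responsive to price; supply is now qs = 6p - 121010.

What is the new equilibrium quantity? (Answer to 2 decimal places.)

Original equilibrium: 76120 - p = 5p - 121010 gives 197130 = 6p, so p = 32855 and q = 43265.
The new curves are qd = 76120 - p (demand) and qs = 6p - 121010 (supply).
New equilibrium: 76120 - p = 6p - 121010 ⇒ 197130 = 7p ⇒ p = 197130/7 ≈ 28161.4286, q = 335710/7 ≈ 47958.5714.

47958.57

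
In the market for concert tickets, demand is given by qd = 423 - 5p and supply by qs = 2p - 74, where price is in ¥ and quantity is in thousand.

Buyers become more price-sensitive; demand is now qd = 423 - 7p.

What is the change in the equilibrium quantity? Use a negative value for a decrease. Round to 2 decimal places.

Solve the original market: 423 - 5p = 2p - 74, hence p = 71 and q = 68.
The shock moves the curves to qd = 423 - 7p and qs = 2p - 74.
Clearing the new market: 423 - 7p = 2p - 74, so p = 497/9 ≈ 55.2222 and q = 328/9 ≈ 36.4444.
Δq = 36.4444 − 68 = -31.56.

-31.56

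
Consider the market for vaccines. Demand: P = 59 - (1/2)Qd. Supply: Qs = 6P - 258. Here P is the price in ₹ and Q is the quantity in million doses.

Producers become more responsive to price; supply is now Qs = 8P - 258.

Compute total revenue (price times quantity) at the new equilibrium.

1609.28

Before the shock: 118 - 2P = 6P - 258 ⇒ 376 = 8P ⇒ P = 47, Q = 24.
After the shift, demand is Qd = 118 - 2P and supply is Qs = 8P - 258.
Clearing the new market: 118 - 2P = 8P - 258, so P = 37.6 and Q = 42.8.
New expenditure = 37.6 × 42.8 = 1609.28.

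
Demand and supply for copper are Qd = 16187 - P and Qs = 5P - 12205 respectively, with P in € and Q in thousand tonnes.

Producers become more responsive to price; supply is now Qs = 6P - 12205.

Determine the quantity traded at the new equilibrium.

Solve the original market: 16187 - P = 5P - 12205, hence P = 4732 and Q = 11455.
With the change applied: demand Qd = 16187 - P, supply Qs = 6P - 12205.
Equate the new curves: 16187 - P = 6P - 12205, giving 28392 = 7P, P = 4056, Q = 12131.

12131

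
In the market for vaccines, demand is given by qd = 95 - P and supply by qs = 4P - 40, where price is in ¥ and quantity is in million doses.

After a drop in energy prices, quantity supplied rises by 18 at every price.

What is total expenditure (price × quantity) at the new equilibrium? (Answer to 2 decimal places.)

1675.44

Solve the original market: 95 - P = 4P - 40, hence P = 27 and q = 68.
With the change applied: demand qd = 95 - P, supply qs = 4P - 22.
New equilibrium: 95 - P = 4P - 22 ⇒ 117 = 5P ⇒ P = 23.4, q = 71.6.
New expenditure = 23.4 × 71.6 = 1675.44.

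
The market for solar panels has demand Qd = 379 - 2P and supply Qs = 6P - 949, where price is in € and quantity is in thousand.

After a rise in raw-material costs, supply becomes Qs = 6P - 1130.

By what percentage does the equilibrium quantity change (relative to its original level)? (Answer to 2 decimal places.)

-96.28

Original equilibrium: 379 - 2P = 6P - 949 gives 1328 = 8P, so P = 166 and Q = 47.
With the change applied: demand Qd = 379 - 2P, supply Qs = 6P - 1130.
Setting them equal: 379 - 2P = 6P - 1130 → 1509 = 8P, so P = 188.625 and Q = 1.75.
%ΔQ = (1.75 − 47) / 47 × 100 = -96.28%.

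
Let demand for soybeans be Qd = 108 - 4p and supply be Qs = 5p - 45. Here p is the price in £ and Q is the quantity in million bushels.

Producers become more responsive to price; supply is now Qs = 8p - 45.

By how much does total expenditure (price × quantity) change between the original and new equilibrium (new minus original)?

Before the shock: 108 - 4p = 5p - 45 ⇒ 153 = 9p ⇒ p = 17, Q = 40.
With the change applied: demand Qd = 108 - 4p, supply Qs = 8p - 45.
Equate the new curves: 108 - 4p = 8p - 45, giving 153 = 12p, p = 12.75, Q = 57.
Expenditure moves from 17×40 = 680 to 12.75×57 = 726.75; change = +46.75.

+46.75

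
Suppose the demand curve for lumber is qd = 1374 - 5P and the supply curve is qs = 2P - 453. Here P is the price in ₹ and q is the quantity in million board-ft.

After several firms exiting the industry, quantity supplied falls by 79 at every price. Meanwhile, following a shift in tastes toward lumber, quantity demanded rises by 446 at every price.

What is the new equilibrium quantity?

Original equilibrium: 1374 - 5P = 2P - 453 gives 1827 = 7P, so P = 261 and q = 69.
With the change applied: demand qd = 1820 - 5P, supply qs = 2P - 532.
New equilibrium: 1820 - 5P = 2P - 532 ⇒ 2352 = 7P ⇒ P = 336, q = 140.

140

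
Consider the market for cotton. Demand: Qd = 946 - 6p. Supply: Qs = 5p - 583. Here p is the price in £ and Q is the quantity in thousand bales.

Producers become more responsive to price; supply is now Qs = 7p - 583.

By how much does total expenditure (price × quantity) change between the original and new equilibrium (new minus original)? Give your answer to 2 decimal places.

+12695.88

Before the shock: 946 - 6p = 5p - 583 ⇒ 1529 = 11p ⇒ p = 139, Q = 112.
The shock moves the curves to Qd = 946 - 6p and Qs = 7p - 583.
Setting them equal: 946 - 6p = 7p - 583 → 1529 = 13p, so p = 1529/13 ≈ 117.6154 and Q = 3124/13 ≈ 240.3077.
Expenditure moves from 139×112 = 15568 to 117.6154×240.3077 = 28263.8817; change = +12695.88.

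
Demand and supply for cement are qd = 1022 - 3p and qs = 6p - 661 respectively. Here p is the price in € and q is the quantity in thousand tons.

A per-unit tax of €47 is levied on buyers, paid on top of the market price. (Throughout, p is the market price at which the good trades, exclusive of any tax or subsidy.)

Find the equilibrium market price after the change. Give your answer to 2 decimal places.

171.33

Before the shock: 1022 - 3p = 6p - 661 ⇒ 1683 = 9p ⇒ p = 187, q = 461.
Since buyers pay the price plus the tax, the effective demand curve becomes qd = 881 - 3p.
Setting them equal: 881 - 3p = 6p - 661 → 1542 = 9p, so p = 514/3 ≈ 171.3333 and q = 367.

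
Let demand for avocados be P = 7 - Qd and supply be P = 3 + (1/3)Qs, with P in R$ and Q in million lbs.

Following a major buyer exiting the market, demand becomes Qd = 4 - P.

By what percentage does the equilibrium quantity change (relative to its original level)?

Initially, 7 - P = 3P - 9, so 16 = 4P and P = 4, Q = 3.
The shock moves the curves to Qd = 4 - P and Qs = 3P - 9.
Setting them equal: 4 - P = 3P - 9 → 13 = 4P, so P = 3.25 and Q = 0.75.
%ΔQ = (0.75 − 3) / 3 × 100 = -75%.

-75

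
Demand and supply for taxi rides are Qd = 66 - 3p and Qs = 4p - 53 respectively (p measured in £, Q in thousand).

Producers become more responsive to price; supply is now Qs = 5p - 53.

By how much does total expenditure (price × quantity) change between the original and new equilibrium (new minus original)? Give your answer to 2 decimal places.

+62.95

Initially, 66 - 3p = 4p - 53, so 119 = 7p and p = 17, Q = 15.
The shock moves the curves to Qd = 66 - 3p and Qs = 5p - 53.
Setting them equal: 66 - 3p = 5p - 53 → 119 = 8p, so p = 14.875 and Q = 21.375.
Expenditure moves from 17×15 = 255 to 14.875×21.375 = 317.953125; change = +62.95.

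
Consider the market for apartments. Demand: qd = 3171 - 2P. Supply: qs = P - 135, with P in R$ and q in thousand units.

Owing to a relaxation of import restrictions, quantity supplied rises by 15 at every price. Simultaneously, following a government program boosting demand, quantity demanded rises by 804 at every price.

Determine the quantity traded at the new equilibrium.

1245

Original equilibrium: 3171 - 2P = P - 135 gives 3306 = 3P, so P = 1102 and q = 967.
The shock moves the curves to qd = 3975 - 2P and qs = P - 120.
Setting them equal: 3975 - 2P = P - 120 → 4095 = 3P, so P = 1365 and q = 1245.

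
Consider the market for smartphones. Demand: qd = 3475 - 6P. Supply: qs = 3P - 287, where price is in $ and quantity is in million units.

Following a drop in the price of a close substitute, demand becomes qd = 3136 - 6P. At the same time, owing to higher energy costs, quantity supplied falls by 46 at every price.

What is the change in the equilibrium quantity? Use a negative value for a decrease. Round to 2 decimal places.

Before the shock: 3475 - 6P = 3P - 287 ⇒ 3762 = 9P ⇒ P = 418, q = 967.
With the change applied: demand qd = 3136 - 6P, supply qs = 3P - 333.
Setting them equal: 3136 - 6P = 3P - 333 → 3469 = 9P, so P = 3469/9 ≈ 385.4444 and q = 2470/3 ≈ 823.3333.
Δq = 823.3333 − 967 = -143.67.

-143.67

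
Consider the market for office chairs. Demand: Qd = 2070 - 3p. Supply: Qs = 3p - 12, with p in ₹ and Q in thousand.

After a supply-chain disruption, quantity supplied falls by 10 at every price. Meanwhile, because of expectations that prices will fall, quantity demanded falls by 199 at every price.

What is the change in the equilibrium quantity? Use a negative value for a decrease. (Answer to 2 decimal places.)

-104.50

Solve the original market: 2070 - 3p = 3p - 12, hence p = 347 and Q = 1029.
After the shift, demand is Qd = 1871 - 3p and supply is Qs = 3p - 22.
New equilibrium: 1871 - 3p = 3p - 22 ⇒ 1893 = 6p ⇒ p = 315.5, Q = 924.5.
ΔQ = 924.5 − 1029 = -104.50.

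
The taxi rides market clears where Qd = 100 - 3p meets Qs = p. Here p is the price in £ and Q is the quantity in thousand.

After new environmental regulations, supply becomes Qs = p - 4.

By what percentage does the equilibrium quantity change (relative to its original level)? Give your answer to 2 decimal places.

Solve the original market: 100 - 3p = p, hence p = 25 and Q = 25.
After the shift, demand is Qd = 100 - 3p and supply is Qs = p - 4.
New equilibrium: 100 - 3p = p - 4 ⇒ 104 = 4p ⇒ p = 26, Q = 22.
%ΔQ = (22 − 25) / 25 × 100 = -12.00%.

-12.00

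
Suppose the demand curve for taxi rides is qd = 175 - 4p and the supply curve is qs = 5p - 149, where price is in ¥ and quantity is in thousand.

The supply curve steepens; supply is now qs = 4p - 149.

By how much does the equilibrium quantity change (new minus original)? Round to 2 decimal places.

Before the shock: 175 - 4p = 5p - 149 ⇒ 324 = 9p ⇒ p = 36, q = 31.
The new curves are qd = 175 - 4p (demand) and qs = 4p - 149 (supply).
Clearing the new market: 175 - 4p = 4p - 149, so p = 40.5 and q = 13.
Δq = 13 − 31 = -18.00.

-18.00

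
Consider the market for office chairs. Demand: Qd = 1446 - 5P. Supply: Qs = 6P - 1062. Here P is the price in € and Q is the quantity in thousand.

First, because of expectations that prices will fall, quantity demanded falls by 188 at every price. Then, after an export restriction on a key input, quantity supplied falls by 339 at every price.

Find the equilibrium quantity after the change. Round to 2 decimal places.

Before the shock: 1446 - 5P = 6P - 1062 ⇒ 2508 = 11P ⇒ P = 228, Q = 306.
The shock moves the curves to Qd = 1258 - 5P and Qs = 6P - 1401.
Clearing the new market: 1258 - 5P = 6P - 1401, so P = 2659/11 ≈ 241.7273 and Q = 543/11 ≈ 49.3636.

49.36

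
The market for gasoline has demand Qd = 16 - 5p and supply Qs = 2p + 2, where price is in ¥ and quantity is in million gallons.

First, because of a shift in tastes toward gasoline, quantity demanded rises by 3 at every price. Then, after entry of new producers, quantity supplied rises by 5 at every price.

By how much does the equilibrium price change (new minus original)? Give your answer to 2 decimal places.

Initially, 16 - 5p = 2p + 2, so 14 = 7p and p = 2, Q = 6.
The shock moves the curves to Qd = 19 - 5p and Qs = 2p + 7.
Equate the new curves: 19 - 5p = 2p + 7, giving 12 = 7p, p = 12/7 ≈ 1.7143, Q = 73/7 ≈ 10.4286.
Δp = 1.7143 − 2 = -0.29.

-0.29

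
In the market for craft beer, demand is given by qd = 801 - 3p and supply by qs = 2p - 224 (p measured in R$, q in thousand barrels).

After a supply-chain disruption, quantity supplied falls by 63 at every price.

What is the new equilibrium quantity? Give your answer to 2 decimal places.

Original equilibrium: 801 - 3p = 2p - 224 gives 1025 = 5p, so p = 205 and q = 186.
After the shift, demand is qd = 801 - 3p and supply is qs = 2p - 287.
New equilibrium: 801 - 3p = 2p - 287 ⇒ 1088 = 5p ⇒ p = 217.6, q = 148.2.

148.20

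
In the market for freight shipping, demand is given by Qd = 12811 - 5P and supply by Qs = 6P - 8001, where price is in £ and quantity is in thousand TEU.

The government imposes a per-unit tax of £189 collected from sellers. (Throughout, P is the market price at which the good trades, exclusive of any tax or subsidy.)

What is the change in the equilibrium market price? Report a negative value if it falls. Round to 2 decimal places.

+103.09

Initially, 12811 - 5P = 6P - 8001, so 20812 = 11P and P = 1892, Q = 3351.
Since sellers keep the price net of the tax, the effective supply curve becomes Qs = 6P - 9135.
New equilibrium: 12811 - 5P = 6P - 9135 ⇒ 21946 = 11P ⇒ P = 21946/11 ≈ 1995.0909, Q = 31191/11 ≈ 2835.5455.
ΔP = 1995.0909 − 1892 = +103.09.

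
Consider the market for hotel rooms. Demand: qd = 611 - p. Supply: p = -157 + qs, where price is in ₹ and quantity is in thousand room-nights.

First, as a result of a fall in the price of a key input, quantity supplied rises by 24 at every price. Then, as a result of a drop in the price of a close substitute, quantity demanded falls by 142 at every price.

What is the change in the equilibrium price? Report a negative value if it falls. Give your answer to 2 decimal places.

Before the shock: 611 - p = p + 157 ⇒ 454 = 2p ⇒ p = 227, q = 384.
The shock moves the curves to qd = 469 - p and qs = p + 181.
Setting them equal: 469 - p = p + 181 → 288 = 2p, so p = 144 and q = 325.
Δp = 144 − 227 = -83.00.

-83.00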